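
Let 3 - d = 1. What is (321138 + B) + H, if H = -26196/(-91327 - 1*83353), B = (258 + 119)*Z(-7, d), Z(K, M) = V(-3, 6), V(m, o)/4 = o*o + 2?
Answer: 16526568689/43670 ≈ 3.7844e+5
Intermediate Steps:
V(m, o) = 8 + 4*o² (V(m, o) = 4*(o*o + 2) = 4*(o² + 2) = 4*(2 + o²) = 8 + 4*o²)
d = 2 (d = 3 - 1*1 = 3 - 1 = 2)
Z(K, M) = 152 (Z(K, M) = 8 + 4*6² = 8 + 4*36 = 8 + 144 = 152)
B = 57304 (B = (258 + 119)*152 = 377*152 = 57304)
H = 6549/43670 (H = -26196/(-91327 - 83353) = -26196/(-174680) = -26196*(-1/174680) = 6549/43670 ≈ 0.14997)
(321138 + B) + H = (321138 + 57304) + 6549/43670 = 378442 + 6549/43670 = 16526568689/43670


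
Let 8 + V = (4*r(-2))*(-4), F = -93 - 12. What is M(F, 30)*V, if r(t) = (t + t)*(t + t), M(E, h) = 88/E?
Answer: 7744/35 ≈ 221.26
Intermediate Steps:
F = -105
r(t) = 4*t**2 (r(t) = (2*t)*(2*t) = 4*t**2)
V = -264 (V = -8 + (4*(4*(-2)**2))*(-4) = -8 + (4*(4*4))*(-4) = -8 + (4*16)*(-4) = -8 + 64*(-4) = -8 - 256 = -264)
M(F, 30)*V = (88/(-105))*(-264) = (88*(-1/105))*(-264) = -88/105*(-264) = 7744/35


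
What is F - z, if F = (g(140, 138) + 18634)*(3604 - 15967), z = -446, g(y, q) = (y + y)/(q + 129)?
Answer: -20504234824/89 ≈ -2.3038e+8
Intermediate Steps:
g(y, q) = 2*y/(129 + q) (g(y, q) = (2*y)/(129 + q) = 2*y/(129 + q))
F = -20504274518/89 (F = (2*140/(129 + 138) + 18634)*(3604 - 15967) = (2*140/267 + 18634)*(-12363) = (2*140*(1/267) + 18634)*(-12363) = (280/267 + 18634)*(-12363) = (4975558/267)*(-12363) = -20504274518/89 ≈ -2.3039e+8)
F - z = -20504274518/89 - 1*(-446) = -20504274518/89 + 446 = -20504234824/89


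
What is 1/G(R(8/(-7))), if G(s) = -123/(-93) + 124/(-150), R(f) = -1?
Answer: 2325/1153 ≈ 2.0165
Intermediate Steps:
G(s) = 1153/2325 (G(s) = -123*(-1/93) + 124*(-1/150) = 41/31 - 62/75 = 1153/2325)
1/G(R(8/(-7))) = 1/(1153/2325) = 2325/1153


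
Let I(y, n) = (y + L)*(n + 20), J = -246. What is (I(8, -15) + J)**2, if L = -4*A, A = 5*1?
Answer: 93636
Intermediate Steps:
A = 5
L = -20 (L = -4*5 = -20)
I(y, n) = (-20 + y)*(20 + n) (I(y, n) = (y - 20)*(n + 20) = (-20 + y)*(20 + n))
(I(8, -15) + J)**2 = ((-400 - 20*(-15) + 20*8 - 15*8) - 246)**2 = ((-400 + 300 + 160 - 120) - 246)**2 = (-60 - 246)**2 = (-306)**2 = 93636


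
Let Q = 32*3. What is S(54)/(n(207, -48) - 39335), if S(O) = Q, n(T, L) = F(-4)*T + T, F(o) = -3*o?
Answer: -24/9161 ≈ -0.0026198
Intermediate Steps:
Q = 96
n(T, L) = 13*T (n(T, L) = (-3*(-4))*T + T = 12*T + T = 13*T)
S(O) = 96
S(54)/(n(207, -48) - 39335) = 96/(13*207 - 39335) = 96/(2691 - 39335) = 96/(-36644) = 96*(-1/36644) = -24/9161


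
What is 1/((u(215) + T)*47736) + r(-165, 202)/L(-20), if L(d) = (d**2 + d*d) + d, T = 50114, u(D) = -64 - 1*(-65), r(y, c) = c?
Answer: 619541677/2392289640 ≈ 0.25897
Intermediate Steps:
u(D) = 1 (u(D) = -64 + 65 = 1)
L(d) = d + 2*d**2 (L(d) = (d**2 + d**2) + d = 2*d**2 + d = d + 2*d**2)
1/((u(215) + T)*47736) + r(-165, 202)/L(-20) = 1/((1 + 50114)*47736) + 202/((-20*(1 + 2*(-20)))) = (1/47736)/50115 + 202/((-20*(1 - 40))) = (1/50115)*(1/47736) + 202/((-20*(-39))) = 1/2392289640 + 202/780 = 1/2392289640 + 202*(1/780) = 1/2392289640 + 101/390 = 619541677/2392289640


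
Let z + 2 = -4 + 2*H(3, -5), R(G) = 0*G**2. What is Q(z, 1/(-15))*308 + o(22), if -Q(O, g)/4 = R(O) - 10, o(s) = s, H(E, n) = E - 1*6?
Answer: 12342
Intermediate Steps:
R(G) = 0
H(E, n) = -6 + E (H(E, n) = E - 6 = -6 + E)
z = -12 (z = -2 + (-4 + 2*(-6 + 3)) = -2 + (-4 + 2*(-3)) = -2 + (-4 - 6) = -2 - 10 = -12)
Q(O, g) = 40 (Q(O, g) = -4*(0 - 10) = -4*(-10) = 40)
Q(z, 1/(-15))*308 + o(22) = 40*308 + 22 = 12320 + 22 = 12342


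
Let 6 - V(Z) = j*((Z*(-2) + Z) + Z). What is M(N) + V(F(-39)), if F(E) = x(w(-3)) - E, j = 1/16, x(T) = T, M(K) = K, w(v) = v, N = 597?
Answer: 603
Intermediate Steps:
j = 1/16 ≈ 0.062500
F(E) = -3 - E
V(Z) = 6 (V(Z) = 6 - ((Z*(-2) + Z) + Z)/16 = 6 - ((-2*Z + Z) + Z)/16 = 6 - (-Z + Z)/16 = 6 - 0/16 = 6 - 1*0 = 6 + 0 = 6)
M(N) + V(F(-39)) = 597 + 6 = 603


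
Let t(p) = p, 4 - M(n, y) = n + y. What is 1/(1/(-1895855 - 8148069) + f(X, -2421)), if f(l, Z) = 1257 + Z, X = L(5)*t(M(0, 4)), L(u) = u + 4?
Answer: -10043924/11691127537 ≈ -0.00085911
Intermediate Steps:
M(n, y) = 4 - n - y (M(n, y) = 4 - (n + y) = 4 + (-n - y) = 4 - n - y)
L(u) = 4 + u
X = 0 (X = (4 + 5)*(4 - 1*0 - 1*4) = 9*(4 + 0 - 4) = 9*0 = 0)
1/(1/(-1895855 - 8148069) + f(X, -2421)) = 1/(1/(-1895855 - 8148069) + (1257 - 2421)) = 1/(1/(-10043924) - 1164) = 1/(-1/10043924 - 1164) = 1/(-11691127537/10043924) = -10043924/11691127537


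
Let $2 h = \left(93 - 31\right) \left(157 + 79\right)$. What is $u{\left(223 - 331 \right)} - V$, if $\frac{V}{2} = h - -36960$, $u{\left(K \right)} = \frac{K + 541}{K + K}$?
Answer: $- \frac{19127665}{216} \approx -88554.0$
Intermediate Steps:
$h = 7316$ ($h = \frac{\left(93 - 31\right) \left(157 + 79\right)}{2} = \frac{62 \cdot 236}{2} = \frac{1}{2} \cdot 14632 = 7316$)
$u{\left(K \right)} = \frac{541 + K}{2 K}$
$V = 88552$ ($V = 2 \left(7316 - -36960\right) = 2 \left(7316 + 36960\right) = 2 \cdot 44276 = 88552$)
$u{\left(223 - 331 \right)} - V = \frac{541 + \left(223 - 331\right)}{2 \left(223 - 331\right)} - 88552 = \frac{541 - 108}{2 \left(-108\right)} - 88552 = \frac{1}{2} \left(- \frac{1}{108}\right) 433 - 88552 = - \frac{433}{216} - 88552 = - \frac{19127665}{216}$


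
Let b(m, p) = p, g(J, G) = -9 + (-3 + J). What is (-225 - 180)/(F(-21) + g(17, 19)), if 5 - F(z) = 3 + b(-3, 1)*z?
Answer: -405/28 ≈ -14.464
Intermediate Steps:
g(J, G) = -12 + J
F(z) = 2 - z (F(z) = 5 - (3 + 1*z) = 5 - (3 + z) = 5 + (-3 - z) = 2 - z)
(-225 - 180)/(F(-21) + g(17, 19)) = (-225 - 180)/((2 - 1*(-21)) + (-12 + 17)) = -405/((2 + 21) + 5) = -405/(23 + 5) = -405/28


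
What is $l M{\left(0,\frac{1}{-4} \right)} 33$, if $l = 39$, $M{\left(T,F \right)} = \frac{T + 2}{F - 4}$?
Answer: $- \frac{10296}{17} \approx -605.65$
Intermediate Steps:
$M{\left(T,F \right)} = \frac{2 + T}{-4 + F}$
$l M{\left(0,\frac{1}{-4} \right)} 33 = 39 \frac{2 + 0}{-4 + \frac{1}{-4}} \cdot 33 = 39 \frac{1}{-4 - \frac{1}{4}} \cdot 2 \cdot 33 = 39 \frac{1}{- \frac{17}{4}} \cdot 2 \cdot 33 = 39 \left(\left(- \frac{4}{17}\right) 2\right) 33 = 39 \left(- \frac{8}{17}\right) 33 = \left(- \frac{312}{17}\right) 33 = - \frac{10296}{17}$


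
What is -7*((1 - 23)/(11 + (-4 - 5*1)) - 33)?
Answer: 308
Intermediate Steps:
-7*((1 - 23)/(11 + (-4 - 5*1)) - 33) = -7*(-22/(11 + (-4 - 5)) - 33) = -7*(-22/(11 - 9) - 33) = -7*(-22/2 - 33) = -7*(-22*½ - 33) = -7*(-11 - 33) = -7*(-44) = 308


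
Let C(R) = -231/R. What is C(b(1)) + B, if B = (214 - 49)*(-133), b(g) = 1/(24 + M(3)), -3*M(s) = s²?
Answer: -26796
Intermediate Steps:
M(s) = -s²/3
b(g) = 1/21 (b(g) = 1/(24 - ⅓*3²) = 1/(24 - ⅓*9) = 1/(24 - 3) = 1/21)
B = -21945 (B = 165*(-133) = -21945)
C(b(1)) + B = -231/1/21 - 21945 = -231*21 - 21945 = -4851 - 21945 = -26796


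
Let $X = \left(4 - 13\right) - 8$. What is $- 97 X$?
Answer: $1649$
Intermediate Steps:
$X = -17$ ($X = -9 - 8 = -17$)
$- 97 X = \left(-97\right) \left(-17\right) = 1649$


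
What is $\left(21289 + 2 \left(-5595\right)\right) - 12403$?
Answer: $-2304$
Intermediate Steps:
$\left(21289 + 2 \left(-5595\right)\right) - 12403 = \left(21289 - 11190\right) - 12403 = 10099 - 12403 = -2304$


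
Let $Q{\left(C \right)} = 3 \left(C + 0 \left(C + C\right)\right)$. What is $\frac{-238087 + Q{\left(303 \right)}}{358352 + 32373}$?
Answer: $- \frac{237178}{390725} \approx -0.60702$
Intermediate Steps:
$Q{\left(C \right)} = 3 C$ ($Q{\left(C \right)} = 3 \left(C + 0 \cdot 2 C\right) = 3 \left(C + 0\right) = 3 C$)
$\frac{-238087 + Q{\left(303 \right)}}{358352 + 32373} = \frac{-238087 + 3 \cdot 303}{358352 + 32373} = \frac{-238087 + 909}{390725} = \left(-237178\right) \frac{1}{390725} = - \frac{237178}{390725}$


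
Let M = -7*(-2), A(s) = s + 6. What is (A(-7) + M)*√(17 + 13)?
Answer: 13*√30 ≈ 71.204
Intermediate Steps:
A(s) = 6 + s
M = 14
(A(-7) + M)*√(17 + 13) = ((6 - 7) + 14)*√(17 + 13) = (-1 + 14)*√30 = 13*√30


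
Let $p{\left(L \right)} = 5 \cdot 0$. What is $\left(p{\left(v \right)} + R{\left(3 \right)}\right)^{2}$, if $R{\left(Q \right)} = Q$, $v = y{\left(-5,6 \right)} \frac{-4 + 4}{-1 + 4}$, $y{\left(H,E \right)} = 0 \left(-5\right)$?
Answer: $9$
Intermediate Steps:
$y{\left(H,E \right)} = 0$
$v = 0$ ($v = 0 \frac{-4 + 4}{-1 + 4} = 0 \cdot \frac{0}{3} = 0 \cdot 0 \cdot \frac{1}{3} = 0 \cdot 0 = 0$)
$p{\left(L \right)} = 0$
$\left(p{\left(v \right)} + R{\left(3 \right)}\right)^{2} = \left(0 + 3\right)^{2} = 3^{2} = 9$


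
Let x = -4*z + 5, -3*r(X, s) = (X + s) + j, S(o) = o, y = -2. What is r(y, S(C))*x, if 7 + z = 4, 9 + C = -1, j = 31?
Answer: -323/3 ≈ -107.67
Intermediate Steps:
C = -10 (C = -9 - 1 = -10)
z = -3 (z = -7 + 4 = -3)
r(X, s) = -31/3 - X/3 - s/3 (r(X, s) = -((X + s) + 31)/3 = -(31 + X + s)/3 = -31/3 - X/3 - s/3)
x = 17 (x = -4*(-3) + 5 = 12 + 5 = 17)
r(y, S(C))*x = (-31/3 - ⅓*(-2) - ⅓*(-10))*17 = (-31/3 + ⅔ + 10/3)*17 = -19/3*17 = -323/3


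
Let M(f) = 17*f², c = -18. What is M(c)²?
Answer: 30338064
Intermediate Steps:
M(c)² = (17*(-18)²)² = (17*324)² = 5508² = 30338064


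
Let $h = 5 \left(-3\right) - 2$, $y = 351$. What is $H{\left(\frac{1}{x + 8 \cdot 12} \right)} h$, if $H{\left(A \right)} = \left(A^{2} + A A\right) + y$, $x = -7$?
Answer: $- \frac{47264641}{7921} \approx -5967.0$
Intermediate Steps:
$h = -17$ ($h = -15 - 2 = -17$)
$H{\left(A \right)} = 351 + 2 A^{2}$ ($H{\left(A \right)} = \left(A^{2} + A A\right) + 351 = \left(A^{2} + A^{2}\right) + 351 = 2 A^{2} + 351 = 351 + 2 A^{2}$)
$H{\left(\frac{1}{x + 8 \cdot 12} \right)} h = \left(351 + 2 \left(\frac{1}{-7 + 8 \cdot 12}\right)^{2}\right) \left(-17\right) = \left(351 + 2 \left(\frac{1}{-7 + 96}\right)^{2}\right) \left(-17\right) = \left(351 + 2 \left(\frac{1}{89}\right)^{2}\right) \left(-17\right) = \left(351 + \frac{2}{7921}\right) \left(-17\right) = \frac{2780273}{7921} \left(-17\right) = - \frac{47264641}{7921}$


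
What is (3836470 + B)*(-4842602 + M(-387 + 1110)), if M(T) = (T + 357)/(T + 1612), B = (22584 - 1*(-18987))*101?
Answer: -18171430536913438/467 ≈ -3.8911e+13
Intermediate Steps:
B = 4198671 (B = (22584 + 18987)*101 = 41571*101 = 4198671)
M(T) = (357 + T)/(1612 + T)
(3836470 + B)*(-4842602 + M(-387 + 1110)) = (3836470 + 4198671)*(-4842602 + (357 + (-387 + 1110))/(1612 + (-387 + 1110))) = 8035141*(-4842602 + (357 + 723)/(1612 + 723)) = 8035141*(-4842602 + 1080/2335) = 8035141*(-4842602 + (1/2335)*1080) = 8035141*(-4842602 + 216/467) = 8035141*(-2261494918/467) = -18171430536913438/467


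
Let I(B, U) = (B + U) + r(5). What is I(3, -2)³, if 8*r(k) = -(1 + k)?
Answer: 1/64 ≈ 0.015625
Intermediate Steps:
r(k) = -⅛ - k/8 (r(k) = (-(1 + k))/8 = (-1 - k)/8 = -⅛ - k/8)
I(B, U) = -¾ + B + U (I(B, U) = (B + U) + (-⅛ - ⅛*5) = (B + U) + (-⅛ - 5/8) = (B + U) - ¾ = -¾ + B + U)
I(3, -2)³ = (-¾ + 3 - 2)³ = (¼)³ = 1/64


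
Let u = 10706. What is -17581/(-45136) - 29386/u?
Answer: -569072155/241613008 ≈ -2.3553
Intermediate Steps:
-17581/(-45136) - 29386/u = -17581/(-45136) - 29386/10706 = -17581*(-1/45136) - 29386*1/10706 = 17581/45136 - 14693/5353 = -569072155/241613008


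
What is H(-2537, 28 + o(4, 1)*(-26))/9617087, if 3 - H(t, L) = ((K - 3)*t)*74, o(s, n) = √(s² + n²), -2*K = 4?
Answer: -938687/9617087 ≈ -0.097606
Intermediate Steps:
K = -2 (K = -½*4 = -2)
o(s, n) = √(n² + s²)
H(t, L) = 3 + 370*t (H(t, L) = 3 - (-2 - 3)*t*74 = 3 - (-5*t)*74 = 3 - (-370)*t = 3 + 370*t)
H(-2537, 28 + o(4, 1)*(-26))/9617087 = (3 + 370*(-2537))/9617087 = (3 - 938690)*(1/9617087) = -938687*1/9617087 = -938687/9617087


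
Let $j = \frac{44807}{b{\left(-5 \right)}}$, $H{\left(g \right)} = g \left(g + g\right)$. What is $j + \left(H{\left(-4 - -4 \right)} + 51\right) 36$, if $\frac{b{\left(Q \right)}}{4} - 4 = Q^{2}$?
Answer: $\frac{257783}{116} \approx 2222.3$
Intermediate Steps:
$b{\left(Q \right)} = 16 + 4 Q^{2}$
$H{\left(g \right)} = 2 g^{2}$ ($H{\left(g \right)} = g 2 g = 2 g^{2}$)
$j = \frac{44807}{116}$ ($j = \frac{44807}{16 + 4 \left(-5\right)^{2}} = \frac{44807}{16 + 4 \cdot 25} = \frac{44807}{16 + 100} = \frac{44807}{116} \approx 386.27$)
$j + \left(H{\left(-4 - -4 \right)} + 51\right) 36 = \frac{44807}{116} + \left(2 \left(-4 - -4\right)^{2} + 51\right) 36 = \frac{44807}{116} + \left(2 \left(-4 + 4\right)^{2} + 51\right) 36 = \frac{44807}{116} + \left(2 \cdot 0^{2} + 51\right) 36 = \frac{44807}{116} + \left(2 \cdot 0 + 51\right) 36 = \frac{44807}{116} + \left(0 + 51\right) 36 = \frac{44807}{116} + 51 \cdot 36 = \frac{44807}{116} + 1836 = \frac{257783}{116}$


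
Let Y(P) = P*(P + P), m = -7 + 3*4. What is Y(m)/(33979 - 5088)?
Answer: 50/28891 ≈ 0.0017306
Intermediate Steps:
m = 5 (m = -7 + 12 = 5)
Y(P) = 2*P**2 (Y(P) = P*(2*P) = 2*P**2)
Y(m)/(33979 - 5088) = (2*5**2)/(33979 - 5088) = (2*25)/28891 = 50*(1/28891) = 50/28891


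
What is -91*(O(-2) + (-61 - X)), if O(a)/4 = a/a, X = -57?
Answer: 0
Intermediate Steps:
O(a) = 4 (O(a) = 4*(a/a) = 4*1 = 4)
-91*(O(-2) + (-61 - X)) = -91*(4 + (-61 - 1*(-57))) = -91*(4 + (-61 + 57)) = -91*(4 - 4) = -91*0 = 0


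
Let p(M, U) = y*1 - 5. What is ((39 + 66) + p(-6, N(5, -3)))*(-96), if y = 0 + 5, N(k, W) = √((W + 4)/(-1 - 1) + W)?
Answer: -10080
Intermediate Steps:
N(k, W) = √(-2 + W/2) (N(k, W) = √((4 + W)/(-2) + W) = √((4 + W)*(-½) + W) = √((-2 - W/2) + W) = √(-2 + W/2))
y = 5
p(M, U) = 0 (p(M, U) = 5*1 - 5 = 5 - 5 = 0)
((39 + 66) + p(-6, N(5, -3)))*(-96) = ((39 + 66) + 0)*(-96) = (105 + 0)*(-96) = 105*(-96) = -10080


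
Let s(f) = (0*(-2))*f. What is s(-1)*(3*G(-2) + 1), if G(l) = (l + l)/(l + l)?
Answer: 0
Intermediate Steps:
s(f) = 0 (s(f) = 0*f = 0)
G(l) = 1 (G(l) = (2*l)/((2*l)) = (2*l)*(1/(2*l)) = 1)
s(-1)*(3*G(-2) + 1) = 0*(3*1 + 1) = 0*(3 + 1) = 0*4 = 0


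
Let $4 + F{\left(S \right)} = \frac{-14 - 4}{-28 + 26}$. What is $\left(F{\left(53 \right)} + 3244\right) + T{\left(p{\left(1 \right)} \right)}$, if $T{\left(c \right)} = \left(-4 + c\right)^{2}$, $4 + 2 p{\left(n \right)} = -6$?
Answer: $3330$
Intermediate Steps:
$p{\left(n \right)} = -5$ ($p{\left(n \right)} = -2 + \frac{1}{2} \left(-6\right) = -2 - 3 = -5$)
$F{\left(S \right)} = 5$ ($F{\left(S \right)} = -4 + \frac{-14 - 4}{-28 + 26} = -4 - \frac{18}{-2} = -4 - -9 = -4 + 9 = 5$)
$\left(F{\left(53 \right)} + 3244\right) + T{\left(p{\left(1 \right)} \right)} = \left(5 + 3244\right) + \left(-4 - 5\right)^{2} = 3249 + \left(-9\right)^{2} = 3249 + 81 = 3330$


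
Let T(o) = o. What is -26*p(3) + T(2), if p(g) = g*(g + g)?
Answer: -466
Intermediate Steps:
p(g) = 2*g² (p(g) = g*(2*g) = 2*g²)
-26*p(3) + T(2) = -52*3² + 2 = -52*9 + 2 = -26*18 + 2 = -468 + 2 = -466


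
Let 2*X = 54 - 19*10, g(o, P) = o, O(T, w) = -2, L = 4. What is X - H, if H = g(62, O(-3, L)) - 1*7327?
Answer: 7197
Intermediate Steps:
H = -7265 (H = 62 - 1*7327 = 62 - 7327 = -7265)
X = -68 (X = (54 - 19*10)/2 = (54 - 190)/2 = (½)*(-136) = -68)
X - H = -68 - 1*(-7265) = -68 + 7265 = 7197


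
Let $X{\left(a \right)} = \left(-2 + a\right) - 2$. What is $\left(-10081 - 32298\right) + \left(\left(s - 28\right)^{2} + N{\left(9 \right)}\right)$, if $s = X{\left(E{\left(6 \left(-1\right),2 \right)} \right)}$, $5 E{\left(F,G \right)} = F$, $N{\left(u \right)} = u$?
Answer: $- \frac{1031694}{25} \approx -41268.0$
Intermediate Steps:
$E{\left(F,G \right)} = \frac{F}{5}$
$X{\left(a \right)} = -4 + a$
$s = - \frac{26}{5}$ ($s = -4 + \frac{6 \left(-1\right)}{5} = -4 + \frac{1}{5} \left(-6\right) = -4 - \frac{6}{5} = - \frac{26}{5} \approx -5.2$)
$\left(-10081 - 32298\right) + \left(\left(s - 28\right)^{2} + N{\left(9 \right)}\right) = \left(-10081 - 32298\right) + \left(\left(- \frac{26}{5} - 28\right)^{2} + 9\right) = \left(-10081 - 32298\right) + \left(\left(- \frac{166}{5}\right)^{2} + 9\right) = -42379 + \left(\frac{27556}{25} + 9\right) = -42379 + \frac{27781}{25} = - \frac{1031694}{25}$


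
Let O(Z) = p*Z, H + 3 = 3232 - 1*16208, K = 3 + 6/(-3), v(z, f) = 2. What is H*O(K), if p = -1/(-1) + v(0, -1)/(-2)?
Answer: 0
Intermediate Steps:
K = 1 (K = 3 + 6*(-1/3) = 3 - 2 = 1)
p = 0 (p = -1/(-1) + 2/(-2) = -1*(-1) + 2*(-1/2) = 1 - 1 = 0)
H = -12979 (H = -3 + (3232 - 1*16208) = -3 + (3232 - 16208) = -3 - 12976 = -12979)
O(Z) = 0 (O(Z) = 0*Z = 0)
H*O(K) = -12979*0 = 0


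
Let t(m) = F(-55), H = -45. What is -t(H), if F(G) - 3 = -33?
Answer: 30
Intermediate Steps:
F(G) = -30 (F(G) = 3 - 33 = -30)
t(m) = -30
-t(H) = -1*(-30) = 30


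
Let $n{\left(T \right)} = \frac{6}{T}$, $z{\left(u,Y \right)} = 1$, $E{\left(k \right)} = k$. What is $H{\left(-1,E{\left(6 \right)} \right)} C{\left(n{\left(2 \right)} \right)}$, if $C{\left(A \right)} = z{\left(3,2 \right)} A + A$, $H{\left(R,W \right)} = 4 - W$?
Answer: $-12$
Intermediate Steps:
$C{\left(A \right)} = 2 A$ ($C{\left(A \right)} = 1 A + A = A + A = 2 A$)
$H{\left(-1,E{\left(6 \right)} \right)} C{\left(n{\left(2 \right)} \right)} = \left(4 - 6\right) 2 \cdot \frac{6}{2} = \left(4 - 6\right) 2 \cdot 6 \cdot \frac{1}{2} = - 2 \cdot 2 \cdot 3 = \left(-2\right) 6 = -12$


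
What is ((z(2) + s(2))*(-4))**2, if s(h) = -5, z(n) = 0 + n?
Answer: 144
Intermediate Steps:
z(n) = n
((z(2) + s(2))*(-4))**2 = ((2 - 5)*(-4))**2 = (-3*(-4))**2 = 12**2 = 144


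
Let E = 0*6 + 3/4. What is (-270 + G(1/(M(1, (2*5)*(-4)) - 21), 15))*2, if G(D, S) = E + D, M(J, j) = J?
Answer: -2693/5 ≈ -538.60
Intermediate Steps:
E = ¾ (E = 0 + 3*(¼) = 0 + ¾ = ¾ ≈ 0.75000)
G(D, S) = ¾ + D
(-270 + G(1/(M(1, (2*5)*(-4)) - 21), 15))*2 = (-270 + (¾ + 1/(1 - 21)))*2 = (-270 + (¾ + 1/(-20)))*2 = (-270 + (¾ - 1/20))*2 = (-270 + 7/10)*2 = -2693/10*2 = -2693/5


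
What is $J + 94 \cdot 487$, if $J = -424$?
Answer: $45354$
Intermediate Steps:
$J + 94 \cdot 487 = -424 + 94 \cdot 487 = -424 + 45778 = 45354$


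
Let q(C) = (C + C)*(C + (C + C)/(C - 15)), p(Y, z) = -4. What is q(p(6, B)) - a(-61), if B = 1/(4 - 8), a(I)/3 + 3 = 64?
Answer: -2933/19 ≈ -154.37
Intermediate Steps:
a(I) = 183 (a(I) = -9 + 3*64 = -9 + 192 = 183)
B = -1/4 (B = 1/(-4) = -1/4 ≈ -0.25000)
q(C) = 2*C*(C + 2*C/(-15 + C)) (q(C) = (2*C)*(C + (2*C)/(-15 + C)) = (2*C)*(C + 2*C/(-15 + C)) = 2*C*(C + 2*C/(-15 + C)))
q(p(6, B)) - a(-61) = 2*(-4)**2*(-13 - 4)/(-15 - 4) - 1*183 = 2*16*(-17)/(-19) - 183 = 2*16*(-1/19)*(-17) - 183 = 544/19 - 183 = -2933/19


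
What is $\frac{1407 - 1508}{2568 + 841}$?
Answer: $- \frac{101}{3409} \approx -0.029627$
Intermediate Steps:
$\frac{1407 - 1508}{2568 + 841} = \frac{1407 - 1508}{3409} = \left(1407 - 1508\right) \frac{1}{3409} = \left(-101\right) \frac{1}{3409} = - \frac{101}{3409}$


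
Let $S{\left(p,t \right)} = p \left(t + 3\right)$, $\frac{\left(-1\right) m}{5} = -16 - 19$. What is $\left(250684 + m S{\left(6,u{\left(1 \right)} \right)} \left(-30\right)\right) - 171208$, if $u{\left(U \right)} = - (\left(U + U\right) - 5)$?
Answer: $-109524$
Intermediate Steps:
$m = 175$ ($m = - 5 \left(-16 - 19\right) = \left(-5\right) \left(-35\right) = 175$)
$u{\left(U \right)} = 5 - 2 U$ ($u{\left(U \right)} = - (2 U - 5) = - (-5 + 2 U) = 5 - 2 U$)
$S{\left(p,t \right)} = p \left(3 + t\right)$
$\left(250684 + m S{\left(6,u{\left(1 \right)} \right)} \left(-30\right)\right) - 171208 = \left(250684 + 175 \cdot 6 \left(3 + \left(5 - 2\right)\right) \left(-30\right)\right) - 171208 = \left(250684 + 175 \cdot 6 \left(3 + 3\right) \left(-30\right)\right) - 171208 = \left(250684 + 175 \cdot 6 \cdot 6 \left(-30\right)\right) - 171208 = \left(250684 + 175 \cdot 36 \left(-30\right)\right) - 171208 = \left(250684 + 6300 \left(-30\right)\right) - 171208 = \left(250684 - 189000\right) - 171208 = 61684 - 171208 = -109524$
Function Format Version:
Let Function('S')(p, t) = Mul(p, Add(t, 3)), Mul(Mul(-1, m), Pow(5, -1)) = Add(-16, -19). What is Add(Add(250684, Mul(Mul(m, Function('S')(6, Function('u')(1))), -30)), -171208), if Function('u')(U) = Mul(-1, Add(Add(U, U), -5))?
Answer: -109524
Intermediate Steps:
m = 175 (m = Mul(-5, Add(-16, -19)) = Mul(-5, -35) = 175)
Function('u')(U) = Add(5, Mul(-2, U)) (Function('u')(U) = Mul(-1, Add(Mul(2, U), -5)) = Mul(-1, Add(-5, Mul(2, U))) = Add(5, Mul(-2, U)))
Function('S')(p, t) = Mul(p, Add(3, t))
Add(Add(250684, Mul(Mul(m, Function('S')(6, Function('u')(1))), -30)), -171208) = Add(Add(250684, Mul(Mul(175, Mul(6, Add(3, Add(5, Mul(-2, 1))))), -30)), -171208) = Add(Add(250684, Mul(Mul(175, Mul(6, Add(3, Add(5, -2)))), -30)), -171208) = Add(Add(250684, Mul(Mul(175, Mul(6, Add(3, 3))), -30)), -171208) = Add(Add(250684, Mul(Mul(175, Mul(6, 6)), -30)), -171208) = Add(Add(250684, Mul(Mul(175, 36), -30)), -171208) = Add(Add(250684, Mul(6300, -30)), -171208) = Add(Add(250684, -189000), -171208) = Add(61684, -171208) = -109524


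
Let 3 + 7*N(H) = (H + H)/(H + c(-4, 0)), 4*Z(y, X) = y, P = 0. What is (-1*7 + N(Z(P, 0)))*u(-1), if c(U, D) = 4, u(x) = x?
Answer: 52/7 ≈ 7.4286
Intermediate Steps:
Z(y, X) = y/4
N(H) = -3/7 + 2*H/(7*(4 + H)) (N(H) = -3/7 + ((H + H)/(H + 4))/7 = -3/7 + ((2*H)/(4 + H))/7 = -3/7 + (2*H/(4 + H))/7 = -3/7 + 2*H/(7*(4 + H)))
(-1*7 + N(Z(P, 0)))*u(-1) = (-1*7 + (-12 - 0/4)/(7*(4 + (1/4)*0)))*(-1) = (-7 + (-12 - 1*0)/(7*(4 + 0)))*(-1) = (-7 + (1/7)*(-12 + 0)/4)*(-1) = (-7 + (1/7)*(1/4)*(-12))*(-1) = (-7 - 3/7)*(-1) = -52/7*(-1) = 52/7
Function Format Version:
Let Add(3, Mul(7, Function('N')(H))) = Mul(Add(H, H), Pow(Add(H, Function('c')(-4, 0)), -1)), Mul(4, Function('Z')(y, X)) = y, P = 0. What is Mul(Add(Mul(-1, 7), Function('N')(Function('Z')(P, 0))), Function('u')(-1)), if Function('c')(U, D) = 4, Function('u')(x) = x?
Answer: Rational(52, 7) ≈ 7.4286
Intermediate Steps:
Function('Z')(y, X) = Mul(Rational(1, 4), y)
Function('N')(H) = Add(Rational(-3, 7), Mul(Rational(2, 7), H, Pow(Add(4, H), -1))) (Function('N')(H) = Add(Rational(-3, 7), Mul(Rational(1, 7), Mul(Add(H, H), Pow(Add(H, 4), -1)))) = Add(Rational(-3, 7), Mul(Rational(1, 7), Mul(Mul(2, H), Pow(Add(4, H), -1)))) = Add(Rational(-3, 7), Mul(Rational(1, 7), Mul(2, H, Pow(Add(4, H), -1)))) = Add(Rational(-3, 7), Mul(Rational(2, 7), H, Pow(Add(4, H), -1))))
Mul(Add(Mul(-1, 7), Function('N')(Function('Z')(P, 0))), Function('u')(-1)) = Mul(Add(Mul(-1, 7), Mul(Rational(1, 7), Pow(Add(4, Mul(Rational(1, 4), 0)), -1), Add(-12, Mul(-1, Mul(Rational(1, 4), 0))))), -1) = Mul(Add(-7, Mul(Rational(1, 7), Pow(Add(4, 0), -1), Add(-12, Mul(-1, 0)))), -1) = Mul(Add(-7, Mul(Rational(1, 7), Pow(4, -1), Add(-12, 0))), -1) = Mul(Add(-7, Mul(Rational(1, 7), Rational(1, 4), -12)), -1) = Mul(Add(-7, Rational(-3, 7)), -1) = Mul(Rational(-52, 7), -1) = Rational(52, 7)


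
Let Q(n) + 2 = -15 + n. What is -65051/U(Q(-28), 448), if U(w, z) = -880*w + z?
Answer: -65051/40048 ≈ -1.6243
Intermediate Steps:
Q(n) = -17 + n (Q(n) = -2 + (-15 + n) = -17 + n)
U(w, z) = z - 880*w
-65051/U(Q(-28), 448) = -65051/(448 - 880*(-17 - 28)) = -65051/(448 - 880*(-45)) = -65051/(448 + 39600) = -65051/40048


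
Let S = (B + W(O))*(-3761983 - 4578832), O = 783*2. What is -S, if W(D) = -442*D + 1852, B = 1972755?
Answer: 10696553084525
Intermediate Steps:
O = 1566
W(D) = 1852 - 442*D
S = -10696553084525 (S = (1972755 + (1852 - 442*1566))*(-3761983 - 4578832) = (1972755 + (1852 - 692172))*(-8340815) = (1972755 - 690320)*(-8340815) = 1282435*(-8340815) = -10696553084525)
-S = -1*(-10696553084525) = 10696553084525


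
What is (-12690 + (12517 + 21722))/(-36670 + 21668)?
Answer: -21549/15002 ≈ -1.4364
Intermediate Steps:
(-12690 + (12517 + 21722))/(-36670 + 21668) = (-12690 + 34239)/(-15002) = 21549*(-1/15002) = -21549/15002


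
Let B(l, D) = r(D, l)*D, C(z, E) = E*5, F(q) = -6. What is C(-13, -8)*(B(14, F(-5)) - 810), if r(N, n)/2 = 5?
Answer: 34800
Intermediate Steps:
r(N, n) = 10 (r(N, n) = 2*5 = 10)
C(z, E) = 5*E
B(l, D) = 10*D
C(-13, -8)*(B(14, F(-5)) - 810) = (5*(-8))*(10*(-6) - 810) = -40*(-60 - 810) = -40*(-870) = 34800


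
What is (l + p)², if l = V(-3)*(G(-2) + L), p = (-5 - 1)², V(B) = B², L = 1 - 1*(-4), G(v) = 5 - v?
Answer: 20736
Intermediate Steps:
L = 5 (L = 1 + 4 = 5)
p = 36 (p = (-6)² = 36)
l = 108 (l = (-3)²*((5 - 1*(-2)) + 5) = 9*((5 + 2) + 5) = 9*(7 + 5) = 9*12 = 108)
(l + p)² = (108 + 36)² = 144² = 20736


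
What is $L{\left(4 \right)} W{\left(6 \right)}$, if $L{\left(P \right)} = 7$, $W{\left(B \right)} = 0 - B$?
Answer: $-42$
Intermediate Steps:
$W{\left(B \right)} = - B$
$L{\left(4 \right)} W{\left(6 \right)} = 7 \left(\left(-1\right) 6\right) = 7 \left(-6\right) = -42$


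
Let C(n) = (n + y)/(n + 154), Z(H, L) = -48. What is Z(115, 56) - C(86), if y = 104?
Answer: -1171/24 ≈ -48.792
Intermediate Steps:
C(n) = (104 + n)/(154 + n) (C(n) = (n + 104)/(n + 154) = (104 + n)/(154 + n))
Z(115, 56) - C(86) = -48 - (104 + 86)/(154 + 86) = -48 - 190/240 = -48 - 1*19/24 = -48 - 19/24 = -1171/24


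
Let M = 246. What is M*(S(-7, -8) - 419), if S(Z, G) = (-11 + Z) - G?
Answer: -105534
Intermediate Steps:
S(Z, G) = -11 + Z - G
M*(S(-7, -8) - 419) = 246*((-11 - 7 - 1*(-8)) - 419) = 246*((-11 - 7 + 8) - 419) = 246*(-10 - 419) = 246*(-429) = -105534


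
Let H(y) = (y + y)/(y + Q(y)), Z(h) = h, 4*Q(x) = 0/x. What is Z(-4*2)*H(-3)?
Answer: -16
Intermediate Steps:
Q(x) = 0 (Q(x) = (0/x)/4 = (¼)*0 = 0)
H(y) = 2 (H(y) = (y + y)/(y + 0) = (2*y)/y = 2)
Z(-4*2)*H(-3) = -4*2*2 = -8*2 = -16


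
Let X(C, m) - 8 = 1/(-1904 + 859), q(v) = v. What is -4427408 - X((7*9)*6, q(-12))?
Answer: -4626649719/1045 ≈ -4.4274e+6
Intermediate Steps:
X(C, m) = 8359/1045 (X(C, m) = 8 + 1/(-1904 + 859) = 8 + 1/(-1045) = 8 - 1/1045 = 8359/1045)
-4427408 - X((7*9)*6, q(-12)) = -4427408 - 1*8359/1045 = -4427408 - 8359/1045 = -4626649719/1045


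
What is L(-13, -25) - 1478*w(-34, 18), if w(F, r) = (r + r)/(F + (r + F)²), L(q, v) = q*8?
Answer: -12716/37 ≈ -343.68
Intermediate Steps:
L(q, v) = 8*q
w(F, r) = 2*r/(F + (F + r)²) (w(F, r) = (2*r)/(F + (F + r)²) = 2*r/(F + (F + r)²))
L(-13, -25) - 1478*w(-34, 18) = 8*(-13) - 2956*18/(-34 + (-34 + 18)²) = -104 - 2956*18/(-34 + (-16)²) = -104 - 2956*18/(-34 + 256) = -104 - 2956*18/222 = -104 - 1478*6/37 = -104 - 8868/37 = -12716/37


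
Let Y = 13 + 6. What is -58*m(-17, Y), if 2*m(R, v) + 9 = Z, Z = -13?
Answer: 638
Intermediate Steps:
Y = 19
m(R, v) = -11 (m(R, v) = -9/2 + (1/2)*(-13) = -9/2 - 13/2 = -11)
-58*m(-17, Y) = -58*(-11) = 638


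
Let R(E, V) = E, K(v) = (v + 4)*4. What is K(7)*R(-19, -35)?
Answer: -836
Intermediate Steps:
K(v) = 16 + 4*v (K(v) = (4 + v)*4 = 16 + 4*v)
K(7)*R(-19, -35) = (16 + 4*7)*(-19) = (16 + 28)*(-19) = 44*(-19) = -836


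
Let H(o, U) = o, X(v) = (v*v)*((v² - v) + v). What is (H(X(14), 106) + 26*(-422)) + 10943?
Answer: 38387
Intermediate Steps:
X(v) = v⁴ (X(v) = v²*v² = v⁴)
(H(X(14), 106) + 26*(-422)) + 10943 = (14⁴ + 26*(-422)) + 10943 = (38416 - 10972) + 10943 = 27444 + 10943 = 38387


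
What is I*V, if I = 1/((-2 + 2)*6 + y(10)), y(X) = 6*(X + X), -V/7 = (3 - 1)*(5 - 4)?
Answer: -7/60 ≈ -0.11667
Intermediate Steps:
V = -14 (V = -7*(3 - 1)*(5 - 4) = -14 ≈ -14.000)
y(X) = 12*X (y(X) = 6*(2*X) = 12*X)
I = 1/120 (I = 1/((-2 + 2)*6 + 12*10) = 1/(0*6 + 120) = 1/(0 + 120) = 1/120 ≈ 0.0083333)
I*V = (1/120)*(-14) = -7/60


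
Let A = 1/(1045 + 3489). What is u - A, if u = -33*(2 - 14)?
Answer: 1795463/4534 ≈ 396.00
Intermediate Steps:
A = 1/4534 ≈ 0.00022056
u = 396 (u = -33*(-12) = 396)
u - A = 396 - 1*1/4534 = 396 - 1/4534 = 1795463/4534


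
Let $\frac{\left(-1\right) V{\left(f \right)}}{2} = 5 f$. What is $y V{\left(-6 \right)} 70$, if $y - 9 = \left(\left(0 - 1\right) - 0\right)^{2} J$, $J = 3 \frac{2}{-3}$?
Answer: $29400$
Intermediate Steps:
$J = -2$ ($J = 3 \cdot 2 \left(- \frac{1}{3}\right) = 3 \left(- \frac{2}{3}\right) = -2$)
$V{\left(f \right)} = - 10 f$ ($V{\left(f \right)} = - 2 \cdot 5 f = - 10 f$)
$y = 7$ ($y = 9 + \left(\left(0 - 1\right) - 0\right)^{2} \left(-2\right) = 9 + \left(-1 + 0\right)^{2} \left(-2\right) = 9 + \left(-1\right)^{2} \left(-2\right) = 9 + 1 \left(-2\right) = 9 - 2 = 7$)
$y V{\left(-6 \right)} 70 = 7 \left(\left(-10\right) \left(-6\right)\right) 70 = 7 \cdot 60 \cdot 70 = 420 \cdot 70 = 29400$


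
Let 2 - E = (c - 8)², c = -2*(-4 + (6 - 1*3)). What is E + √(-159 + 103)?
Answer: -34 + 2*I*√14 ≈ -34.0 + 7.4833*I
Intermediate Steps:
c = 2 (c = -2*(-4 + (6 - 3)) = -2*(-4 + 3) = -2*(-1) = 2)
E = -34 (E = 2 - (2 - 8)² = 2 - 1*(-6)² = 2 - 1*36 = 2 - 36 = -34)
E + √(-159 + 103) = -34 + √(-159 + 103) = -34 + √(-56) = -34 + 2*I*√14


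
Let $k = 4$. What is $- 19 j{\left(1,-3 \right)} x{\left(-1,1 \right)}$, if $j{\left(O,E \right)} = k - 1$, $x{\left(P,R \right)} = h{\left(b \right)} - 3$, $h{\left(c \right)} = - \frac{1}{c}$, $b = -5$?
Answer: $\frac{798}{5} \approx 159.6$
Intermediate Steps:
$x{\left(P,R \right)} = - \frac{14}{5}$ ($x{\left(P,R \right)} = - \frac{1}{-5} - 3 = \left(-1\right) \left(- \frac{1}{5}\right) - 3 = \frac{1}{5} - 3 = - \frac{14}{5}$)
$j{\left(O,E \right)} = 3$ ($j{\left(O,E \right)} = 4 - 1 = 3$)
$- 19 j{\left(1,-3 \right)} x{\left(-1,1 \right)} = \left(-19\right) 3 \left(- \frac{14}{5}\right) = \left(-57\right) \left(- \frac{14}{5}\right) = \frac{798}{5}$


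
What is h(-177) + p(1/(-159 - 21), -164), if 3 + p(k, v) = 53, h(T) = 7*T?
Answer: -1189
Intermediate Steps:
p(k, v) = 50 (p(k, v) = -3 + 53 = 50)
h(-177) + p(1/(-159 - 21), -164) = 7*(-177) + 50 = -1239 + 50 = -1189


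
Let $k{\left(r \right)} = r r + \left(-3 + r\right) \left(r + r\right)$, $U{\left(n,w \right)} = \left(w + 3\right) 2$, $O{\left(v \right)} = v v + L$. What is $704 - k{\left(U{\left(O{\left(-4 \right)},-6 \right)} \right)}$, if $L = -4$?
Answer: $560$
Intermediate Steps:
$O{\left(v \right)} = -4 + v^{2}$ ($O{\left(v \right)} = v v - 4 = v^{2} - 4 = -4 + v^{2}$)
$U{\left(n,w \right)} = 6 + 2 w$ ($U{\left(n,w \right)} = \left(3 + w\right) 2 = 6 + 2 w$)
$k{\left(r \right)} = r^{2} + 2 r \left(-3 + r\right)$ ($k{\left(r \right)} = r^{2} + \left(-3 + r\right) 2 r = r^{2} + 2 r \left(-3 + r\right)$)
$704 - k{\left(U{\left(O{\left(-4 \right)},-6 \right)} \right)} = 704 - 3 \left(6 + 2 \left(-6\right)\right) \left(-2 + \left(6 + 2 \left(-6\right)\right)\right) = 704 - 3 \left(6 - 12\right) \left(-2 + \left(6 - 12\right)\right) = 704 - 3 \left(-6\right) \left(-2 - 6\right) = 704 - 3 \left(-6\right) \left(-8\right) = 704 - 144 = 560$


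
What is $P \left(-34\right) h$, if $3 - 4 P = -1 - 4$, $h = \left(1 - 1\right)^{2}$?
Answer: $0$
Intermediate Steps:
$h = 0$ ($h = 0^{2} = 0$)
$P = 2$ ($P = \frac{3}{4} - \frac{-1 - 4}{4} = \frac{3}{4} - - \frac{5}{4} = \frac{3}{4} + \frac{5}{4} = 2$)
$P \left(-34\right) h = 2 \left(-34\right) 0 = \left(-68\right) 0 = 0$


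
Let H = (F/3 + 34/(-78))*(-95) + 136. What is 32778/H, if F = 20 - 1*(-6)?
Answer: -15782/311 ≈ -50.746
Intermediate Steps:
F = 26 (F = 20 + 6 = 26)
H = -8397/13 (H = (26/3 + 34/(-78))*(-95) + 136 = (26*(⅓) + 34*(-1/78))*(-95) + 136 = (26/3 - 17/39)*(-95) + 136 = (107/13)*(-95) + 136 = -10165/13 + 136 = -8397/13 ≈ -645.92)
32778/H = 32778/(-8397/13) = 32778*(-13/8397) = -15782/311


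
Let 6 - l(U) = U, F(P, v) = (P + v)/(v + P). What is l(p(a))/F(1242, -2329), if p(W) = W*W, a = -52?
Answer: -2698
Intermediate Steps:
F(P, v) = 1 (F(P, v) = (P + v)/(P + v) = 1)
p(W) = W²
l(U) = 6 - U
l(p(a))/F(1242, -2329) = (6 - 1*(-52)²)/1 = (6 - 1*2704)*1 = (6 - 2704)*1 = -2698*1 = -2698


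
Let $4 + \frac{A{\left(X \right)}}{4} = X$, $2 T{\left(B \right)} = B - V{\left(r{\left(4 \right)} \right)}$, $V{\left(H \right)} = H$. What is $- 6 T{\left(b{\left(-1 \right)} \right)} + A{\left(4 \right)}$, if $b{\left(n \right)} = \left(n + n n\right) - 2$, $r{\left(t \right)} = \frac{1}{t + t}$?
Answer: $\frac{51}{8} \approx 6.375$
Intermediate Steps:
$r{\left(t \right)} = \frac{1}{2 t}$
$b{\left(n \right)} = -2 + n + n^{2}$ ($b{\left(n \right)} = \left(n + n^{2}\right) - 2 = -2 + n + n^{2}$)
$T{\left(B \right)} = - \frac{1}{16} + \frac{B}{2}$ ($T{\left(B \right)} = \frac{B - \frac{1}{2 \cdot 4}}{2} = \frac{B - \frac{1}{2} \cdot \frac{1}{4}}{2} = \frac{B - \frac{1}{8}}{2} = \frac{- \frac{1}{8} + B}{2} = - \frac{1}{16} + \frac{B}{2}$)
$A{\left(X \right)} = -16 + 4 X$
$- 6 T{\left(b{\left(-1 \right)} \right)} + A{\left(4 \right)} = - 6 \left(- \frac{1}{16} + \frac{-2 - 1 + \left(-1\right)^{2}}{2}\right) + \left(-16 + 4 \cdot 4\right) = - 6 \left(- \frac{1}{16} + \frac{-2 - 1 + 1}{2}\right) + \left(-16 + 16\right) = - 6 \left(- \frac{1}{16} + \frac{1}{2} \left(-2\right)\right) + 0 = - 6 \left(- \frac{1}{16} - 1\right) + 0 = \left(-6\right) \left(- \frac{17}{16}\right) + 0 = \frac{51}{8} + 0 = \frac{51}{8}$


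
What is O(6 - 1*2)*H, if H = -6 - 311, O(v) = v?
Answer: -1268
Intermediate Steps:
H = -317
O(6 - 1*2)*H = (6 - 1*2)*(-317) = (6 - 2)*(-317) = 4*(-317) = -1268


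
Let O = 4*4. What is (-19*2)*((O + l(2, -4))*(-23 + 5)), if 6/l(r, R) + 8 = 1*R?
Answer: 10602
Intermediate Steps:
l(r, R) = 6/(-8 + R) (l(r, R) = 6/(-8 + 1*R) = 6/(-8 + R))
O = 16
(-19*2)*((O + l(2, -4))*(-23 + 5)) = (-19*2)*((16 + 6/(-8 - 4))*(-23 + 5)) = -38*(16 + 6/(-12))*(-18) = -38*(16 + 6*(-1/12))*(-18) = -38*(16 - 1/2)*(-18) = -589*(-18) = -38*(-279) = 10602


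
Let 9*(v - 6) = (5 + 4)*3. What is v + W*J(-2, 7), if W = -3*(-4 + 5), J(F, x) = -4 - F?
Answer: 15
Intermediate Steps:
v = 9 (v = 6 + ((5 + 4)*3)/9 = 6 + (9*3)/9 = 6 + (1/9)*27 = 6 + 3 = 9)
W = -3 (W = -3*1 = -3)
v + W*J(-2, 7) = 9 - 3*(-4 - 1*(-2)) = 9 - 3*(-4 + 2) = 9 - 3*(-2) = 9 + 6 = 15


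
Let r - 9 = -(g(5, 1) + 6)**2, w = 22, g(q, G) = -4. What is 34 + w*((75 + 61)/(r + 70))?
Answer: 5542/75 ≈ 73.893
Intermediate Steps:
r = 5 (r = 9 - (-4 + 6)**2 = 9 - 1*2**2 = 9 - 1*4 = 9 - 4 = 5)
34 + w*((75 + 61)/(r + 70)) = 34 + 22*((75 + 61)/(5 + 70)) = 34 + 22*(136/75) = 34 + 2992/75 = 5542/75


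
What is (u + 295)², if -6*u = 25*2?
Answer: 739600/9 ≈ 82178.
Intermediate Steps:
u = -25/3 (u = -25*2/6 = -⅙*50 = -25/3 ≈ -8.3333)
(u + 295)² = (-25/3 + 295)² = (860/3)² = 739600/9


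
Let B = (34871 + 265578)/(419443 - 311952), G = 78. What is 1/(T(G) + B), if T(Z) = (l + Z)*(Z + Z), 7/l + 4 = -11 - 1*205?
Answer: 5912005/71924456492 ≈ 8.2197e-5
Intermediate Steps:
l = -7/220 (l = 7/(-4 + (-11 - 1*205)) = 7/(-4 + (-11 - 205)) = 7/(-4 - 216) = 7/(-220) = 7*(-1/220) = -7/220 ≈ -0.031818)
T(Z) = 2*Z*(-7/220 + Z) (T(Z) = (-7/220 + Z)*(Z + Z) = (-7/220 + Z)*(2*Z) = 2*Z*(-7/220 + Z))
B = 300449/107491 ≈ 2.7951
1/(T(G) + B) = 1/((1/110)*78*(-7 + 220*78) + 300449/107491) = 1/((1/110)*78*(-7 + 17160) + 300449/107491) = 1/((1/110)*78*17153 + 300449/107491) = 1/(668967/55 + 300449/107491) = 1/(71924456492/5912005) = 5912005/71924456492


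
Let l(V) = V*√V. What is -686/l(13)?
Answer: -686*√13/169 ≈ -14.636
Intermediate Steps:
l(V) = V^(3/2)
-686/l(13) = -686*√13/169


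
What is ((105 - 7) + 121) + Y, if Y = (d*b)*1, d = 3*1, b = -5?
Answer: 204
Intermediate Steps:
d = 3
Y = -15 (Y = (3*(-5))*1 = -15*1 = -15)
((105 - 7) + 121) + Y = ((105 - 7) + 121) - 15 = (98 + 121) - 15 = 219 - 15 = 204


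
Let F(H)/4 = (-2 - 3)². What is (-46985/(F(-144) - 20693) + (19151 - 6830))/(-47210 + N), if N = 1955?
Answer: -36253334/133133745 ≈ -0.27231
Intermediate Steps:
F(H) = 100 (F(H) = 4*(-2 - 3)² = 4*(-5)² = 4*25 = 100)
(-46985/(F(-144) - 20693) + (19151 - 6830))/(-47210 + N) = (-46985/(100 - 20693) + (19151 - 6830))/(-47210 + 1955) = (-46985/(-20593) + 12321)/(-45255) = (-46985*(-1/20593) + 12321)*(-1/45255) = (46985/20593 + 12321)*(-1/45255) = (253773338/20593)*(-1/45255) = -36253334/133133745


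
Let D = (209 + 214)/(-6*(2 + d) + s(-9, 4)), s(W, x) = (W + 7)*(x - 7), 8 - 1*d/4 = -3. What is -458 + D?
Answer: -13787/30 ≈ -459.57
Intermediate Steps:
d = 44 (d = 32 - 4*(-3) = 32 + 12 = 44)
s(W, x) = (-7 + x)*(7 + W) (s(W, x) = (7 + W)*(-7 + x) = (-7 + x)*(7 + W))
D = -47/30 (D = (209 + 214)/(-6*(2 + 44) + (-49 - 7*(-9) + 7*4 - 9*4)) = 423/(-6*46 + (-49 + 63 + 28 - 36)) = 423/(-276 + 6) = 423/(-270) = 423*(-1/270) = -47/30 ≈ -1.5667)
-458 + D = -458 - 47/30 = -13787/30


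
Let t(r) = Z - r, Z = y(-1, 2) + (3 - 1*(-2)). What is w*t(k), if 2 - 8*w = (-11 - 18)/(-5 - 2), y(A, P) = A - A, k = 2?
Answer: -45/56 ≈ -0.80357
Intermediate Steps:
y(A, P) = 0
Z = 5 (Z = 0 + (3 - 1*(-2)) = 0 + (3 + 2) = 0 + 5 = 5)
t(r) = 5 - r
w = -15/56 (w = 1/4 - (-11 - 18)/(8*(-5 - 2)) = 1/4 - (-29)/(8*(-7)) = 1/4 - (-29)*(-1)/(8*7) = 1/4 - 1/8*29/7 = 1/4 - 29/56 = -15/56 ≈ -0.26786)
w*t(k) = -15*(5 - 1*2)/56 = -15*(5 - 2)/56 = -15/56*3 = -45/56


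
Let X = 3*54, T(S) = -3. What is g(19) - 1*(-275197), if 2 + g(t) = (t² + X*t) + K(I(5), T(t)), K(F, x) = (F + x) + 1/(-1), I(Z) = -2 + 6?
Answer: 278634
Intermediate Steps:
I(Z) = 4
K(F, x) = -1 + F + x (K(F, x) = (F + x) - 1 = -1 + F + x)
X = 162
g(t) = -2 + t² + 162*t (g(t) = -2 + ((t² + 162*t) + (-1 + 4 - 3)) = -2 + ((t² + 162*t) + 0) = -2 + (t² + 162*t) = -2 + t² + 162*t)
g(19) - 1*(-275197) = (-2 + 19² + 162*19) - 1*(-275197) = (-2 + 361 + 3078) + 275197 = 3437 + 275197 = 278634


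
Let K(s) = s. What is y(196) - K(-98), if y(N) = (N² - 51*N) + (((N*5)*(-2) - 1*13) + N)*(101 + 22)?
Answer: -190053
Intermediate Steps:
y(N) = -1599 + N² - 1158*N (y(N) = (N² - 51*N) + (((5*N)*(-2) - 13) + N)*123 = (N² - 51*N) + ((-10*N - 13) + N)*123 = (N² - 51*N) + ((-13 - 10*N) + N)*123 = (N² - 51*N) + (-13 - 9*N)*123 = (N² - 51*N) + (-1599 - 1107*N) = -1599 + N² - 1158*N)
y(196) - K(-98) = (-1599 + 196² - 1158*196) - 1*(-98) = (-1599 + 38416 - 226968) + 98 = -190151 + 98 = -190053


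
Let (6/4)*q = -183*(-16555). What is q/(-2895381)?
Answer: -2019710/2895381 ≈ -0.69756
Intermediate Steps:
q = 2019710 (q = 2*(-183*(-16555))/3 = (2/3)*3029565 = 2019710)
q/(-2895381) = 2019710/(-2895381) = 2019710*(-1/2895381) = -2019710/2895381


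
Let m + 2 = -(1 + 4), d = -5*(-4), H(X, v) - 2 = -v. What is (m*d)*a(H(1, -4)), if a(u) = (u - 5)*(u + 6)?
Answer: -1680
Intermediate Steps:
H(X, v) = 2 - v
d = 20
a(u) = (-5 + u)*(6 + u)
m = -7 (m = -2 - (1 + 4) = -2 - 1*5 = -2 - 5 = -7)
(m*d)*a(H(1, -4)) = (-7*20)*(-30 + (2 - 1*(-4)) + (2 - 1*(-4))²) = -140*(-30 + (2 + 4) + (2 + 4)²) = -140*(-30 + 6 + 6²) = -140*(-30 + 6 + 36) = -140*12 = -1680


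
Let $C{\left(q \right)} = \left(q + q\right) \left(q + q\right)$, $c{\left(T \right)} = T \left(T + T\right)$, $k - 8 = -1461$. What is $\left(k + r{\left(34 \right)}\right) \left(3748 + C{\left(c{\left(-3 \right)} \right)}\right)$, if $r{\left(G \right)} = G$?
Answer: $-7157436$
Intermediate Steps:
$k = -1453$ ($k = 8 - 1461 = -1453$)
$c{\left(T \right)} = 2 T^{2}$ ($c{\left(T \right)} = T 2 T = 2 T^{2}$)
$C{\left(q \right)} = 4 q^{2}$ ($C{\left(q \right)} = 2 q 2 q = 4 q^{2}$)
$\left(k + r{\left(34 \right)}\right) \left(3748 + C{\left(c{\left(-3 \right)} \right)}\right) = \left(-1453 + 34\right) \left(3748 + 4 \left(2 \left(-3\right)^{2}\right)^{2}\right) = - 1419 \left(3748 + 4 \left(2 \cdot 9\right)^{2}\right) = - 1419 \left(3748 + 4 \cdot 18^{2}\right) = - 1419 \left(3748 + 4 \cdot 324\right) = - 1419 \left(3748 + 1296\right) = \left(-1419\right) 5044 = -7157436$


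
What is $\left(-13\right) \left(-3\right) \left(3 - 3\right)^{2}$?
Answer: $0$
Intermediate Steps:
$\left(-13\right) \left(-3\right) \left(3 - 3\right)^{2} = 39 \cdot 0^{2} = 39 \cdot 0 = 0$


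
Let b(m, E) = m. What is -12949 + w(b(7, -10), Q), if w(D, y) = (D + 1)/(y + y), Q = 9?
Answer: -116537/9 ≈ -12949.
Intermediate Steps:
w(D, y) = (1 + D)/(2*y) (w(D, y) = (1 + D)/((2*y)) = (1 + D)*(1/(2*y)) = (1 + D)/(2*y))
-12949 + w(b(7, -10), Q) = -12949 + (½)*(1 + 7)/9 = -12949 + (½)*(⅑)*8 = -12949 + 4/9 = -116537/9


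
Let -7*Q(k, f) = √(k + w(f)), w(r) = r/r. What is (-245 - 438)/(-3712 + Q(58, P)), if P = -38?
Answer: 124229504/675168197 - 4781*√59/675168197 ≈ 0.18394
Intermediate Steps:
w(r) = 1
Q(k, f) = -√(1 + k)/7 (Q(k, f) = -√(k + 1)/7 = -√(1 + k)/7)
(-245 - 438)/(-3712 + Q(58, P)) = (-245 - 438)/(-3712 - √(1 + 58)/7) = -683/(-3712 - √59/7)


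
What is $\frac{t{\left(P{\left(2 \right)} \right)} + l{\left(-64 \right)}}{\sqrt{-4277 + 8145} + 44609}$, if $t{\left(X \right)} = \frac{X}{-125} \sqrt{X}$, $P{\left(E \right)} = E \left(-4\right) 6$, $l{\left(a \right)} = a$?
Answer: $- \frac{2854976}{1989959013} + \frac{128 \sqrt{967}}{1989959013} - \frac{128 i \sqrt{2901}}{82914958875} + \frac{2854976 i \sqrt{3}}{82914958875} \approx -0.0014327 + 5.9556 \cdot 10^{-5} i$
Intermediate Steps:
$P{\left(E \right)} = - 24 E$ ($P{\left(E \right)} = - 4 E 6 = - 24 E$)
$t{\left(X \right)} = - \frac{X^{\frac{3}{2}}}{125}$ ($t{\left(X \right)} = X \left(- \frac{1}{125}\right) \sqrt{X} = - \frac{X}{125} \sqrt{X} = - \frac{X^{\frac{3}{2}}}{125}$)
$\frac{t{\left(P{\left(2 \right)} \right)} + l{\left(-64 \right)}}{\sqrt{-4277 + 8145} + 44609} = \frac{- \frac{\left(\left(-24\right) 2\right)^{\frac{3}{2}}}{125} - 64}{\sqrt{-4277 + 8145} + 44609} = \frac{- \frac{\left(-48\right)^{\frac{3}{2}}}{125} - 64}{\sqrt{3868} + 44609} = \frac{- \frac{\left(-192\right) i \sqrt{3}}{125} - 64}{2 \sqrt{967} + 44609} = \frac{\frac{192 i \sqrt{3}}{125} - 64}{44609 + 2 \sqrt{967}} = \frac{-64 + \frac{192 i \sqrt{3}}{125}}{44609 + 2 \sqrt{967}}$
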